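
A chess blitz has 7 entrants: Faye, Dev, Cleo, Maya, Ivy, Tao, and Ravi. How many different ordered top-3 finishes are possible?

210

This is an ordered selection of 3 from 7: P(7,3).
That gives 7 × 6 × 5 = 210.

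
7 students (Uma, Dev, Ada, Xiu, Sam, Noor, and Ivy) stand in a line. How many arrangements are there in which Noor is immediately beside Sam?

1440

Place the 5 others and the Noor-Sam pair as 6 objects in a line; the pair has 2 internal arrangements.
That gives 2 × 6! = 2 × 720 = 1440.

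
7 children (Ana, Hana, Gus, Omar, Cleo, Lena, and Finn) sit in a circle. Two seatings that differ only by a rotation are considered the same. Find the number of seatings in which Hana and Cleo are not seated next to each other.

480

Without the restriction there are (6)! = 720 seatings.
Those with Hana next to Cleo: fuse the pair into one unit and seat 6 units around a circle — 2·(5)! = 240.
Subtracting, 720 − 240 = 480.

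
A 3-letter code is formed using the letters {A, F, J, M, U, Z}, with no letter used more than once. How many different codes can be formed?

120

This is a permutation of 3 out of 6: P(6,3) = 6!/3!.
That product is 6 × 5 × 4 = 120.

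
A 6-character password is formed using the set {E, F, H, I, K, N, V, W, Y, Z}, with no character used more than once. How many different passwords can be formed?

151200

With no repetition, fill the 6 characters in order: 10 choices, then 9, down to 5.
10 × 9 × 8 × 7 × 6 × 5 = 151200.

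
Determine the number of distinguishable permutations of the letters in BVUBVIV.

420

Letter multiplicities in BVUBVIV: B×2, I×1, U×1, V×3.
Dividing 7! = 5040 by 3!·2! = 12 for the repeated letters gives 420.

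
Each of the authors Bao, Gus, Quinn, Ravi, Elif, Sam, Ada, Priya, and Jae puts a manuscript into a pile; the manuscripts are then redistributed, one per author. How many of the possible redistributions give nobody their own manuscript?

133496

Count assignments avoiding every fixed point. For any j of the 9 authors fixed to their own manuscript, the other 9−j can be arranged in (9−j)! ways.
By inclusion–exclusion this is Σ_{j=0}^{9} (−1)^j C(9,j)·(9−j)!.
Computing: 362880 − 362880 + 181440 − 60480 + 15120 − 3024 + 504 − 72 + 9 − 1 = 133496.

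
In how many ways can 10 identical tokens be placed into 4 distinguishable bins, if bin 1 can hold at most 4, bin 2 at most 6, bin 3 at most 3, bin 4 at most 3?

60

By stars and bars, unrestricted non-negative solutions to x_1+…+x_4 = 10 number C(10+3,3) = 286.
Subtract solutions that violate a single cap (substitute x_i' = x_i − (cap_i+1)): x_1 ≥ 5 gives C(8,3) = 56; x_2 ≥ 7 gives C(6,3) = 20; x_3 ≥ 4 gives C(9,3) = 84; x_4 ≥ 4 gives C(9,3) = 84. Together 244.
Add back pairs where two caps are both exceeded: 0 + 4 + 4 + 0 + 0 + 10 = 18.
By inclusion–exclusion the count is 286 − 244 + 18 = 60.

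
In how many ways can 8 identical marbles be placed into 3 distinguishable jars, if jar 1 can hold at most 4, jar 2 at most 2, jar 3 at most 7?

14

Ignoring the caps, the number of non-negative solutions to x_1+…+x_3 = 8 is C(10,2) = 45.
Subtract solutions that violate a single cap (substitute x_i' = x_i − (cap_i+1)): x_1 ≥ 5 gives C(5,2) = 10; x_2 ≥ 3 gives C(7,2) = 21; x_3 ≥ 8 gives C(2,2) = 1. Together 32.
Add back pairs where two caps are both exceeded: 1 + 0 + 0 = 1.
By inclusion–exclusion the count is 45 − 32 + 1 = 14.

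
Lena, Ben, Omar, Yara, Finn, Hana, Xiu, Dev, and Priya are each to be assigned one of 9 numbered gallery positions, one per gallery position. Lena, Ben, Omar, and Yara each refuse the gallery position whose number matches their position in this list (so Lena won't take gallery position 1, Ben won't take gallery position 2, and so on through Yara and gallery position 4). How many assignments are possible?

Let Aᵢ (for 1 ≤ i ≤ 4) be the placements that put person i in their forbidden gallery position. Any j of these fix j positions, leaving (9−j)! ways to fill the rest, and there are C(4,j) ways to pick which j.
By inclusion–exclusion, the number of valid placements is Σ_{j=0}^{4} (−1)^j C(4,j)·(9−j)!.
Computing: 362880 − 161280 + 30240 − 2880 + 120 = 229080.

229080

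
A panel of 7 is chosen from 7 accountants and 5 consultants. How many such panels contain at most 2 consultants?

Split by how many consultants are chosen (0 through 2).
Sum: C(5,0)·C(7,7) + C(5,1)·C(7,6) + C(5,2)·C(7,5) = 1 + 35 + 210 = 246.

246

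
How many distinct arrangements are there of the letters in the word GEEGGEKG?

280

Letter multiplicities in GEEGGEKG: E×3, G×4, K×1.
Dividing 8! = 40320 by 4!·3! = 144 for the repeated letters gives 280.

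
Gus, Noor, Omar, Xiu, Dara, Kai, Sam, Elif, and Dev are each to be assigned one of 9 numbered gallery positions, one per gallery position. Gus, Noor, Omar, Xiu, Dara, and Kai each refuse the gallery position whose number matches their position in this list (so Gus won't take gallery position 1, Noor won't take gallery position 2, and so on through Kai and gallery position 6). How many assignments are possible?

Let Aᵢ (for 1 ≤ i ≤ 6) be the placements that put person i in their forbidden gallery position. Any j of these fix j positions, leaving (9−j)! ways to fill the rest, and there are C(6,j) ways to pick which j.
By inclusion–exclusion, the number of valid placements is Σ_{j=0}^{6} (−1)^j C(6,j)·(9−j)!.
Computing: 362880 − 241920 + 75600 − 14400 + 1800 − 144 + 6 = 183822.

183822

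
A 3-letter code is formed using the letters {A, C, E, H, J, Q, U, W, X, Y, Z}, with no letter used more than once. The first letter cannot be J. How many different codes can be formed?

900

The first letter has 11−1 = 10 choices (anything except J).
The remaining 2 letters are filled from the other 10 symbols without repetition: 10 × 9 = 90.
Total: 10 × 90 = 900.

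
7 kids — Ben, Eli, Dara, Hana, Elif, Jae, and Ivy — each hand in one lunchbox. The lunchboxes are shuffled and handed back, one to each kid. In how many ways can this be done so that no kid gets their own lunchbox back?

1854

This is the derangement count D_7: permutations of 7 items with no fixed point.
By inclusion–exclusion this is Σ_{j=0}^{7} (−1)^j C(7,j)·(7−j)!.
Computing: 5040 − 5040 + 2520 − 840 + 210 − 42 + 7 − 1 = 1854.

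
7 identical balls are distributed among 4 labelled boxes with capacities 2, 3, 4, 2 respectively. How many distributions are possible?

By stars and bars, unrestricted non-negative solutions to x_1+…+x_4 = 7 number C(7+3,3) = 120.
Subtract solutions that violate a single cap (substitute x_i' = x_i − (cap_i+1)): x_1 ≥ 3 gives C(7,3) = 35; x_2 ≥ 4 gives C(6,3) = 20; x_3 ≥ 5 gives C(5,3) = 10; x_4 ≥ 3 gives C(7,3) = 35. Together 100.
Add back pairs where two caps are both exceeded: 1 + 0 + 4 + 0 + 1 + 0 = 6.
By inclusion–exclusion the count is 120 − 100 + 6 = 26.

26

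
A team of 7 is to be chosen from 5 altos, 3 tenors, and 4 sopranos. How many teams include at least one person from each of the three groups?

With no constraint there are C(12,7) = 792 possible selections.
Subtract selections that omit an entire group: no altos → C(7,7) = 1; no tenors → C(9,7) = 36; no sopranos → C(8,7) = 8.
Add back selections omitting two groups (i.e. drawn from a single group): C(5,7) + C(3,7) + C(4,7) = 0.
By inclusion–exclusion: 792 − 45 + 0 = 747.

747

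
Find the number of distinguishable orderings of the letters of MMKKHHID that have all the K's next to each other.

1260

Treat the 2 copies of K as a single block. The multiset to arrange is then {KK, D, H, H, I, M, M}, 7 items in all.
That gives (7)!/(2!·2!) = 1260 arrangements.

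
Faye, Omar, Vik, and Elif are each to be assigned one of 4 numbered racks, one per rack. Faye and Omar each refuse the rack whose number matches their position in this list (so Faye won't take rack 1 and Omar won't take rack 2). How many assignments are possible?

14

Let Aᵢ (for i ∈ {1, 2}) be the placements that put person i in their forbidden rack. Any j of these fix j positions, leaving (4−j)! ways to fill the rest, and there are C(2,j) ways to pick which j.
By inclusion–exclusion, the number of valid placements is Σ_{j=0}^{2} (−1)^j C(2,j)·(4−j)!.
Computing: 24 − 12 + 2 = 14.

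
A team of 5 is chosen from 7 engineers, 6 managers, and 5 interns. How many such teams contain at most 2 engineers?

6237

Split by how many engineers are chosen (0 through 2).
Sum: C(7,0)·C(11,5) + C(7,1)·C(11,4) + C(7,2)·C(11,3) = 462 + 2310 + 3465 = 6237.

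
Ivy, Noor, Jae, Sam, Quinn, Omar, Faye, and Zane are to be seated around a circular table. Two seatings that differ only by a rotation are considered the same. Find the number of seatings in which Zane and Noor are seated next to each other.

1440

Treat {Zane, Noor} as one unit (2 internal orders) and seat the resulting 7 units around the table: (6)! circular arrangements.
So 2 × (6)! = 2 × 720 = 1440.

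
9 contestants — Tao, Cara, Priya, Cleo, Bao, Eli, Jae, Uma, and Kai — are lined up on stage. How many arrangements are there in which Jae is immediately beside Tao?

80640

Treat {Jae, Tao} as a single unit. There are 8 units to order, and the pair itself can be ordered 2 ways.
So the count is 2·(8)! = 80640.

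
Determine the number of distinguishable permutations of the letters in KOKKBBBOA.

5040

The 9 letters of KOKKBBBOA have repeats: B appearing 3 times, K appearing 3 times, and O appearing twice.
So there are 9! / (3!·3!·2!) = 5040 distinguishable arrangements.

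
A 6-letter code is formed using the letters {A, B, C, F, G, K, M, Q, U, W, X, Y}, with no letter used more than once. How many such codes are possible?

This is a permutation of 6 out of 12: P(12,6) = 12!/6!.
12 × 11 × 10 × 9 × 8 × 7 = 665280.

665280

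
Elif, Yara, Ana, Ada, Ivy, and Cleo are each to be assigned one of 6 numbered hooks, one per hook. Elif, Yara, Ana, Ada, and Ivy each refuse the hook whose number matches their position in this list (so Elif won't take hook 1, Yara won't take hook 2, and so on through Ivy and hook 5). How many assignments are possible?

309

Let Aᵢ (for 1 ≤ i ≤ 5) be the placements that put person i in their forbidden hook. Any j of these fix j positions, leaving (6−j)! ways to fill the rest, and there are C(5,j) ways to pick which j.
By inclusion–exclusion, the number of valid placements is Σ_{j=0}^{5} (−1)^j C(5,j)·(6−j)!.
Computing: 720 − 600 + 240 − 60 + 10 − 1 = 309.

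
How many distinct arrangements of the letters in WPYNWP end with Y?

30

With the last slot taken by Y, it remains to arrange the other 5 letters (WPNWP).
Those 5 letters have P appearing twice and W appearing twice, giving (5)!/(2!·2!) = 30.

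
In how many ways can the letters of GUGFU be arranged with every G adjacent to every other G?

Treat the 2 copies of G as a single block. The multiset to arrange is then {GG, F, U, U}, 4 items in all.
That gives (4)!/(2!) = 12 arrangements.

12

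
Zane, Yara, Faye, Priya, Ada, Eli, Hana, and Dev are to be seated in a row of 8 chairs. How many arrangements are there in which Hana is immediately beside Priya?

Glue Hana and Priya into one block (2 internal orders), leaving 7 units to arrange in a row.
So the count is 2·(7)! = 10080.

10080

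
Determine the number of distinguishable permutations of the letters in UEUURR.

UEUURR has 6 letters with R appearing twice and U appearing 3 times.
So there are 6! / (3!·2!) = 60 distinguishable arrangements.

60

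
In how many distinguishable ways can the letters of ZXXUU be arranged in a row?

Letter multiplicities in ZXXUU: U×2, X×2, Z×1.
The number of distinct arrangements is 5!/(2!·2!) = 120/4 = 30.

30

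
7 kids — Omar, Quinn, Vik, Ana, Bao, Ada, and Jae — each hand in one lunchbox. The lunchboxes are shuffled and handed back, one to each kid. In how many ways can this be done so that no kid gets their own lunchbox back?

This is the derangement count D_7: permutations of 7 items with no fixed point.
By inclusion–exclusion this is Σ_{j=0}^{7} (−1)^j C(7,j)·(7−j)!.
Computing: 5040 − 5040 + 2520 − 840 + 210 − 42 + 7 − 1 = 1854.

1854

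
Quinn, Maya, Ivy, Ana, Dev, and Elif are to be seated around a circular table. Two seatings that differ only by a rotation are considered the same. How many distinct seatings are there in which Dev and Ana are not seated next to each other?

Without the restriction there are (5)! = 120 seatings.
Seatings with Dev beside Ana: treat them as a block with 2 internal orders, giving 2 × (4)! = 48.
Subtracting, 120 − 48 = 72.

72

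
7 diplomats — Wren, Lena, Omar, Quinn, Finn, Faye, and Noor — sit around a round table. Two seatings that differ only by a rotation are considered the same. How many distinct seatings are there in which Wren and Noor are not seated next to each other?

480

Without the restriction there are (6)! = 720 seatings.
Those with Wren next to Noor: fuse the pair into one unit and seat 6 units around a circle — 2·(5)! = 240.
Subtracting, 720 − 240 = 480.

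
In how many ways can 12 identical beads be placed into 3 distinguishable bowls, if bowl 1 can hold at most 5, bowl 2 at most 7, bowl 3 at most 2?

By stars and bars, unrestricted non-negative solutions to x_1+…+x_3 = 12 number C(12+2,2) = 91.
Subtract solutions that violate a single cap (substitute x_i' = x_i − (cap_i+1)): x_1 ≥ 6 gives C(8,2) = 28; x_2 ≥ 8 gives C(6,2) = 15; x_3 ≥ 3 gives C(11,2) = 55. Together 98.
Add back pairs where two caps are both exceeded: 0 + 10 + 3 = 13.
By inclusion–exclusion the count is 91 − 98 + 13 = 6.

6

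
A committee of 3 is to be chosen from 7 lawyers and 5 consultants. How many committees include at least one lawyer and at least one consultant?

Total 3-person selections from all 12: C(12,3) = 220.
Selections missing a whole group: no lawyers → C(5,3) = 10; no consultants → C(7,3) = 35.
Both groups omitted at once is impossible, so 220 − 45 = 175.

175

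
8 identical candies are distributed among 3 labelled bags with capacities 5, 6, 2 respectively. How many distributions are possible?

15

By stars and bars, unrestricted non-negative solutions to x_1+…+x_3 = 8 number C(8+2,2) = 45.
Subtract solutions that violate a single cap (substitute x_i' = x_i − (cap_i+1)): x_1 ≥ 6 gives C(4,2) = 6; x_2 ≥ 7 gives C(3,2) = 3; x_3 ≥ 3 gives C(7,2) = 21. Together 30.
No two caps can be exceeded simultaneously, so the pair terms are all 0.
By inclusion–exclusion the count is 45 − 30 + 0 = 15.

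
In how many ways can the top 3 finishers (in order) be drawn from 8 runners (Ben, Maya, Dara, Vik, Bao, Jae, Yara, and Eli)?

336

There are 8 choices for 1st place, 7 for 2nd, and 6 for 3rd.
That gives 8 × 7 × 6 = 336.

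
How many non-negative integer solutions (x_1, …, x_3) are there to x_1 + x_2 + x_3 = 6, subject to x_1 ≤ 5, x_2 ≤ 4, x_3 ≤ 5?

By stars and bars, unrestricted non-negative solutions to x_1+…+x_3 = 6 number C(6+2,2) = 28.
Subtract solutions that violate a single cap (substitute x_i' = x_i − (cap_i+1)): x_1 ≥ 6 gives C(2,2) = 1; x_2 ≥ 5 gives C(3,2) = 3; x_3 ≥ 6 gives C(2,2) = 1. Together 5.
No two caps can be exceeded simultaneously, so the pair terms are all 0.
By inclusion–exclusion the count is 28 − 5 + 0 = 23.

23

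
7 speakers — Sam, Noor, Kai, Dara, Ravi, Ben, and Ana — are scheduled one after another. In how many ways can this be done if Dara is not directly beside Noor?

There are 7! = 5040 arrangements in all. If Dara and Noor are adjacent, merging them into one block gives 2·(6)! = 1440 arrangements.
Complementary counting: 5040 − 1440 = 3600.

3600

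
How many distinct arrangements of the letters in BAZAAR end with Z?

20

Fix Z in the last position and arrange the remaining 5 letters.
Those 5 letters have A appearing 3 times, giving (5)!/(3!) = 20.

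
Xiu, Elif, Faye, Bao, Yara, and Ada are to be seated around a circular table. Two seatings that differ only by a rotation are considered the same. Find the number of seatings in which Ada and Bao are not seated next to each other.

All circular seatings of 6 people number (5)! = 120.
Those with Ada next to Bao: fuse the pair into one unit and seat 5 units around a circle — 2·(4)! = 48.
Subtracting, 120 − 48 = 72.

72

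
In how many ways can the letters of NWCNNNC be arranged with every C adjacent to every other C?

30

Treat the 2 copies of C as a single block. The multiset to arrange is then {CC, N, N, N, N, W}, 6 items in all.
That gives (6)!/(4!) = 30 arrangements.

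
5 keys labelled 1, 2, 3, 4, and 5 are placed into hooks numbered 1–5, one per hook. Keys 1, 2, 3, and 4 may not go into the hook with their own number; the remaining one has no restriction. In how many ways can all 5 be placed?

53

Let Aᵢ (for 1 ≤ i ≤ 4) be the placements that put key i in its forbidden hook. Any j of these fix j positions, leaving (5−j)! ways to fill the rest, and there are C(4,j) ways to pick which j.
By inclusion–exclusion, the number of valid placements is Σ_{j=0}^{4} (−1)^j C(4,j)·(5−j)!.
Computing: 120 − 96 + 36 − 8 + 1 = 53.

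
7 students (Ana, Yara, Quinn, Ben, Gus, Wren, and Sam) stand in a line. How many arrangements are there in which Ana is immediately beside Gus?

1440

Glue Ana and Gus into one block (2 internal orders), leaving 6 units to arrange in a row.
That gives 2 × 6! = 2 × 720 = 1440.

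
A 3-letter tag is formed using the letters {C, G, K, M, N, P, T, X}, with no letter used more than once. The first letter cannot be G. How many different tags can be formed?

294

The first letter has 8−1 = 7 choices (anything except G).
The remaining 2 letters are filled from the other 7 symbols without repetition: 7 × 6 = 42.
Total: 7 × 42 = 294.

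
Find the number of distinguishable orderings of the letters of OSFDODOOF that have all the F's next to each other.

840

Treat the 2 copies of F as a single block. The multiset to arrange is then {FF, D, D, O, O, O, O, S}, 8 items in all.
That gives (8)!/(4!·2!) = 840 arrangements.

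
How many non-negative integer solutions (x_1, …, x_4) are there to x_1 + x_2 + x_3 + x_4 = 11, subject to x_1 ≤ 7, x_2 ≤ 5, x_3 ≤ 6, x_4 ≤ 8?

243

By stars and bars, unrestricted non-negative solutions to x_1+…+x_4 = 11 number C(11+3,3) = 364.
Subtract solutions that violate a single cap (substitute x_i' = x_i − (cap_i+1)): x_1 ≥ 8 gives C(6,3) = 20; x_2 ≥ 6 gives C(8,3) = 56; x_3 ≥ 7 gives C(7,3) = 35; x_4 ≥ 9 gives C(5,3) = 10. Together 121.
No two caps can be exceeded simultaneously, so the pair terms are all 0.
By inclusion–exclusion the count is 364 − 121 + 0 = 243.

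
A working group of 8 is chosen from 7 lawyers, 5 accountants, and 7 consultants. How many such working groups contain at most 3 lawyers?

53163

Split by how many lawyers are chosen (0 through 3).
Sum: C(7,0)·C(12,8) + C(7,1)·C(12,7) + C(7,2)·C(12,6) + C(7,3)·C(12,5) = 495 + 5544 + 19404 + 27720 = 53163.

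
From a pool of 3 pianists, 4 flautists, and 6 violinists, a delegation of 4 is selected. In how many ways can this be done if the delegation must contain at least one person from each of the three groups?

360

With no constraint there are C(13,4) = 715 possible selections.
Selections missing a whole group: no pianists → C(10,4) = 210; no flautists → C(9,4) = 126; no violinists → C(7,4) = 35.
Add back selections omitting two groups (i.e. drawn from a single group): C(3,4) + C(4,4) + C(6,4) = 16.
By inclusion–exclusion: 715 − 371 + 16 = 360.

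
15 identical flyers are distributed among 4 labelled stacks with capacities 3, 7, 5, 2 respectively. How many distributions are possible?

By stars and bars, unrestricted non-negative solutions to x_1+…+x_4 = 15 number C(15+3,3) = 816.
Subtract solutions that violate a single cap (substitute x_i' = x_i − (cap_i+1)): x_1 ≥ 4 gives C(14,3) = 364; x_2 ≥ 8 gives C(10,3) = 120; x_3 ≥ 6 gives C(12,3) = 220; x_4 ≥ 3 gives C(15,3) = 455. Together 1159.
Add back pairs where two caps are both exceeded: 20 + 56 + 165 + 4 + 35 + 84 = 364.
Subtract triples: 0 + 1 + 10 + 0 = 11.
By inclusion–exclusion the count is 816 − 1159 + 364 − 11 = 10.

10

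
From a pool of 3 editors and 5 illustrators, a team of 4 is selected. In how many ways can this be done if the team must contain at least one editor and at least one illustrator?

With no constraint there are C(8,4) = 70 possible selections.
Subtract selections that omit an entire group: no editors → C(5,4) = 5; no illustrators → C(3,4) = 0.
Both groups omitted at once is impossible, so 70 − 5 = 65.

65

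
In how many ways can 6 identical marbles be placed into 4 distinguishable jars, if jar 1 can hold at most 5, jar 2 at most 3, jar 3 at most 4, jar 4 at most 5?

Ignoring the caps, the number of non-negative solutions to x_1+…+x_4 = 6 is C(9,3) = 84.
Subtract solutions that violate a single cap (substitute x_i' = x_i − (cap_i+1)): x_1 ≥ 6 gives C(3,3) = 1; x_2 ≥ 4 gives C(5,3) = 10; x_3 ≥ 5 gives C(4,3) = 4; x_4 ≥ 6 gives C(3,3) = 1. Together 16.
No two caps can be exceeded simultaneously, so the pair terms are all 0.
By inclusion–exclusion the count is 84 − 16 + 0 = 68.

68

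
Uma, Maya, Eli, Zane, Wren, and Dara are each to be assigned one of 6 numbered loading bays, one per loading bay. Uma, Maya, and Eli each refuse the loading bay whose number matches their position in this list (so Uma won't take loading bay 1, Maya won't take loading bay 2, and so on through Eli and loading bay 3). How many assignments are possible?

Let Aᵢ (for i ∈ {1, 2, 3}) be the placements that put person i in their forbidden loading bay. Any j of these fix j positions, leaving (6−j)! ways to fill the rest, and there are C(3,j) ways to pick which j.
By inclusion–exclusion, the number of valid placements is Σ_{j=0}^{3} (−1)^j C(3,j)·(6−j)!.
Computing: 720 − 360 + 72 − 6 = 426.

426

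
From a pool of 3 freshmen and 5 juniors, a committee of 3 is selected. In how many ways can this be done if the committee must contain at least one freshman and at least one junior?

45

Unrestricted: C(8,3) = 56 ways to pick any 3 of the 8.
Subtract selections that omit an entire group: no freshmen → C(5,3) = 10; no juniors → C(3,3) = 1.
Both groups omitted at once is impossible, so 56 − 11 = 45.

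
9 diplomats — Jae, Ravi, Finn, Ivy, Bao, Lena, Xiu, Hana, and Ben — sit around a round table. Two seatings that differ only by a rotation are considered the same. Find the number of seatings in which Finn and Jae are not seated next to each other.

30240

Without the restriction there are (8)! = 40320 seatings.
Seatings with Finn beside Jae: treat them as a block with 2 internal orders, giving 2 × (7)! = 10080.
Subtracting, 40320 − 10080 = 30240.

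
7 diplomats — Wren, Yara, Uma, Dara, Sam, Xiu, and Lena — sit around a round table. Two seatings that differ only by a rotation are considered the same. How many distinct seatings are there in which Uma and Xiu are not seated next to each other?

All circular seatings of 7 people number (6)! = 720.
Those with Uma next to Xiu: fuse the pair into one unit and seat 6 units around a circle — 2·(5)! = 240.
Subtracting, 720 − 240 = 480.

480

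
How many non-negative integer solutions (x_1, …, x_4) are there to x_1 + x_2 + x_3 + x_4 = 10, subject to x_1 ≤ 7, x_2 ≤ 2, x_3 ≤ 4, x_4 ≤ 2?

35

Without the upper bounds there are C(13,3) = 286 ways to split 10 among 4 variables.
Subtract solutions that violate a single cap (substitute x_i' = x_i − (cap_i+1)): x_1 ≥ 8 gives C(5,3) = 10; x_2 ≥ 3 gives C(10,3) = 120; x_3 ≥ 5 gives C(8,3) = 56; x_4 ≥ 3 gives C(10,3) = 120. Together 306.
Add back pairs where two caps are both exceeded: 0 + 0 + 0 + 10 + 35 + 10 = 55.
By inclusion–exclusion the count is 286 − 306 + 55 = 35.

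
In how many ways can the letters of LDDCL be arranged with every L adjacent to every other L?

Treat the 2 copies of L as a single block. The multiset to arrange is then {LL, C, D, D}, 4 items in all.
That gives (4)!/(2!) = 12 arrangements.

12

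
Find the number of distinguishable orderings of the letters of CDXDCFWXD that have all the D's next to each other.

Treat the 3 copies of D as a single block. The multiset to arrange is then {DDD, C, C, F, W, X, X}, 7 items in all.
That gives (7)!/(2!·2!) = 1260 arrangements.

1260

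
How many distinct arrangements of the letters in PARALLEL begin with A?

840

With the first slot taken by A, it remains to arrange the other 7 letters (PRALLEL).
Those 7 letters have L appearing 3 times, giving (7)!/(3!) = 840.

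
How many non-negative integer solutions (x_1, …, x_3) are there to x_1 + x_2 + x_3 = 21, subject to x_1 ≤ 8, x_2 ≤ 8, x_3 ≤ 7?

Without the upper bounds there are C(23,2) = 253 ways to split 21 among 3 variables.
Subtract solutions that violate a single cap (substitute x_i' = x_i − (cap_i+1)): x_1 ≥ 9 gives C(14,2) = 91; x_2 ≥ 9 gives C(14,2) = 91; x_3 ≥ 8 gives C(15,2) = 105. Together 287.
Add back pairs where two caps are both exceeded: 10 + 15 + 15 = 40.
By inclusion–exclusion the count is 253 − 287 + 40 = 6.

6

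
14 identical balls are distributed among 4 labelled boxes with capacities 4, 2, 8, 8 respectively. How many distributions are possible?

90

By stars and bars, unrestricted non-negative solutions to x_1+…+x_4 = 14 number C(14+3,3) = 680.
Subtract solutions that violate a single cap (substitute x_i' = x_i − (cap_i+1)): x_1 ≥ 5 gives C(12,3) = 220; x_2 ≥ 3 gives C(14,3) = 364; x_3 ≥ 9 gives C(8,3) = 56; x_4 ≥ 9 gives C(8,3) = 56. Together 696.
Add back pairs where two caps are both exceeded: 84 + 1 + 1 + 10 + 10 + 0 = 106.
By inclusion–exclusion the count is 680 − 696 + 106 = 90.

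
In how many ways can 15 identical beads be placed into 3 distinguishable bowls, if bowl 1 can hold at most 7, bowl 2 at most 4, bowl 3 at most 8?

15

Ignoring the caps, the number of non-negative solutions to x_1+…+x_3 = 15 is C(17,2) = 136.
Subtract solutions that violate a single cap (substitute x_i' = x_i − (cap_i+1)): x_1 ≥ 8 gives C(9,2) = 36; x_2 ≥ 5 gives C(12,2) = 66; x_3 ≥ 9 gives C(8,2) = 28. Together 130.
Add back pairs where two caps are both exceeded: 6 + 0 + 3 = 9.
By inclusion–exclusion the count is 136 − 130 + 9 = 15.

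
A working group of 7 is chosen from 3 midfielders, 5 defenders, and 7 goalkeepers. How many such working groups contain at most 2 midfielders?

5940

Split by how many midfielders are chosen (0 through 2).
Sum: C(3,0)·C(12,7) + C(3,1)·C(12,6) + C(3,2)·C(12,5) = 792 + 2772 + 2376 = 5940.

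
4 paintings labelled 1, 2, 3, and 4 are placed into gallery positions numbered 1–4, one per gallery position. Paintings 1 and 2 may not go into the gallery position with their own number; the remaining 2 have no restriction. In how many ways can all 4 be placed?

14

Let Aᵢ (for i ∈ {1, 2}) be the placements that put painting i in its forbidden gallery position. Any j of these fix j positions, leaving (4−j)! ways to fill the rest, and there are C(2,j) ways to pick which j.
By inclusion–exclusion, the number of valid placements is Σ_{j=0}^{2} (−1)^j C(2,j)·(4−j)!.
Computing: 24 − 12 + 2 = 14.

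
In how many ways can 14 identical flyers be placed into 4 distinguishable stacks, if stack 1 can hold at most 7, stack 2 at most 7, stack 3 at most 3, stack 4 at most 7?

172

By stars and bars, unrestricted non-negative solutions to x_1+…+x_4 = 14 number C(14+3,3) = 680.
Subtract solutions that violate a single cap (substitute x_i' = x_i − (cap_i+1)): x_1 ≥ 8 gives C(9,3) = 84; x_2 ≥ 8 gives C(9,3) = 84; x_3 ≥ 4 gives C(13,3) = 286; x_4 ≥ 8 gives C(9,3) = 84. Together 538.
Add back pairs where two caps are both exceeded: 0 + 10 + 0 + 10 + 0 + 10 = 30.
By inclusion–exclusion the count is 680 − 538 + 30 = 172.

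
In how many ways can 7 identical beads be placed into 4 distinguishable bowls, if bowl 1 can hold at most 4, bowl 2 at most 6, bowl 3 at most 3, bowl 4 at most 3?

Without the upper bounds there are C(10,3) = 120 ways to split 7 among 4 bowls.
Subtract solutions that violate a single cap (substitute x_i' = x_i − (cap_i+1)): x_1 ≥ 5 gives C(5,3) = 10; x_2 ≥ 7 gives C(3,3) = 1; x_3 ≥ 4 gives C(6,3) = 20; x_4 ≥ 4 gives C(6,3) = 20. Together 51.
No two caps can be exceeded simultaneously, so the pair terms are all 0.
By inclusion–exclusion the count is 120 − 51 + 0 = 69.

69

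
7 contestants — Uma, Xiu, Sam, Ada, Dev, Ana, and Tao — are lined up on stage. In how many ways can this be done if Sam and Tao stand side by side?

1440

Glue Sam and Tao into one block (2 internal orders), leaving 6 units to arrange in a row.
So the count is 2·(6)! = 1440.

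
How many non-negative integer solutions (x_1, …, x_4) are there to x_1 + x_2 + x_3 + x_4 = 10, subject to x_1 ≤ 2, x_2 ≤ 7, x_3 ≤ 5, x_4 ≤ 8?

Ignoring the caps, the number of non-negative solutions to x_1+…+x_4 = 10 is C(13,3) = 286.
Subtract solutions that violate a single cap (substitute x_i' = x_i − (cap_i+1)): x_1 ≥ 3 gives C(10,3) = 120; x_2 ≥ 8 gives C(5,3) = 10; x_3 ≥ 6 gives C(7,3) = 35; x_4 ≥ 9 gives C(4,3) = 4. Together 169.
Add back pairs where two caps are both exceeded: 0 + 4 + 0 + 0 + 0 + 0 = 4.
By inclusion–exclusion the count is 286 − 169 + 4 = 121.

121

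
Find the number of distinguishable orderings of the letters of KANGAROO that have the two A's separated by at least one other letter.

Total arrangements of KANGAROO: 8!/(2!·2!) = 10080.
Arrangements with the A's together: treat AA as one letter, giving (7)!/(2!) = 2520.
Subtracting, 10080 − 2520 = 7560 arrangements keep the A's apart.

7560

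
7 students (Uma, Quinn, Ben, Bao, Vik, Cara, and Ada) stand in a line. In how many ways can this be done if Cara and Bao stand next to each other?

1440

Treat {Cara, Bao} as a single unit. There are 6 units to order, and the pair itself can be ordered 2 ways.
That gives 2 × 6! = 2 × 720 = 1440.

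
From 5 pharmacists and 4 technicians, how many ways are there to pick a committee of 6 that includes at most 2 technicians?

34

Split by how many technicians are chosen (0 through 2).
Sum: C(4,0)·C(5,6) + C(4,1)·C(5,5) + C(4,2)·C(5,4) = 0 + 4 + 30 = 34.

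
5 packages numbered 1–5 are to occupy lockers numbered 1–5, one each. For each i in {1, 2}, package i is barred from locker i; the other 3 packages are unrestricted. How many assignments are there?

78

Let Aᵢ (for i ∈ {1, 2}) be the placements that put package i in its forbidden locker. Any j of these fix j positions, leaving (5−j)! ways to fill the rest, and there are C(2,j) ways to pick which j.
By inclusion–exclusion, the number of valid placements is Σ_{j=0}^{2} (−1)^j C(2,j)·(5−j)!.
Computing: 120 − 48 + 6 = 78.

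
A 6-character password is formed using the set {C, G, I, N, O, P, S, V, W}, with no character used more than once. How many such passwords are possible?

60480

Choose and order 6 of the 9 symbols: the first character has 9 options, the next 8, and so on down to 4.
That product is 9 × 8 × 7 × 6 × 5 × 4 = 60480.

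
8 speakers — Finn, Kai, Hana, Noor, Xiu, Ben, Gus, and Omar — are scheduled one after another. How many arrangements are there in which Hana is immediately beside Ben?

Place the 6 others and the Hana-Ben pair as 7 objects in a line; the pair has 2 internal arrangements.
That gives 2 × 7! = 2 × 5040 = 10080.

10080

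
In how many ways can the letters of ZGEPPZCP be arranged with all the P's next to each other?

360

Treat the 3 copies of P as a single block. The multiset to arrange is then {PPP, C, E, G, Z, Z}, 6 items in all.
That gives (6)!/(2!) = 360 arrangements.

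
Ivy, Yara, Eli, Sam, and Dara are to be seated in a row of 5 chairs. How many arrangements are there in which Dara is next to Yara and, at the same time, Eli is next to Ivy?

Treat {Dara,Yara} as one block (2 orders) and {Eli,Ivy} as another (2 orders).
That leaves 3 units to arrange: 2 × 2 × 3! = 4 × 6 = 24.

24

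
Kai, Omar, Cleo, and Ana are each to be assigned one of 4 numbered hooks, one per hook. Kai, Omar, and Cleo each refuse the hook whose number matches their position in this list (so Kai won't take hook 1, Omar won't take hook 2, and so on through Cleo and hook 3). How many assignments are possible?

Let Aᵢ (for i ∈ {1, 2, 3}) be the placements that put person i in their forbidden hook. Any j of these fix j positions, leaving (4−j)! ways to fill the rest, and there are C(3,j) ways to pick which j.
By inclusion–exclusion, the number of valid placements is Σ_{j=0}^{3} (−1)^j C(3,j)·(4−j)!.
Computing: 24 − 18 + 6 − 1 = 11.

11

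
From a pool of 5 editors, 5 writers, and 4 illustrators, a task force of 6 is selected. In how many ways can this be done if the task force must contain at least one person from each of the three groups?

2625

Total 6-person selections from all 14: C(14,6) = 3003.
Subtract selections that omit an entire group: no editors → C(9,6) = 84; no writers → C(9,6) = 84; no illustrators → C(10,6) = 210.
Add back selections omitting two groups (i.e. drawn from a single group): C(5,6) + C(5,6) + C(4,6) = 0.
By inclusion–exclusion: 3003 − 378 + 0 = 2625.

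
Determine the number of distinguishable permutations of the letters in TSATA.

30

The 5 letters of TSATA have repeats: A appearing twice and T appearing twice.
The number of distinct arrangements is 5!/(2!·2!) = 120/4 = 30.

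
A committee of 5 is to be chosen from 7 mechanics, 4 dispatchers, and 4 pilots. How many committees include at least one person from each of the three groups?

With no constraint there are C(15,5) = 3003 possible selections.
Subtract selections that omit an entire group: no mechanics → C(8,5) = 56; no dispatchers → C(11,5) = 462; no pilots → C(11,5) = 462.
Add back selections omitting two groups (i.e. drawn from a single group): C(7,5) + C(4,5) + C(4,5) = 21.
By inclusion–exclusion: 3003 − 980 + 21 = 2044.

2044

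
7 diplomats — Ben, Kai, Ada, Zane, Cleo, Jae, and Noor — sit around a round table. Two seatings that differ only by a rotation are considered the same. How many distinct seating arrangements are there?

Seat Ben anywhere (absorbing the rotational symmetry), then permute the other 6: (6)! = 720.

720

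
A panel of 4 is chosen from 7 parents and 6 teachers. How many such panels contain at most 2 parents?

470

Split by how many parents are chosen (0 through 2).
Sum: C(7,0)·C(6,4) + C(7,1)·C(6,3) + C(7,2)·C(6,2) = 15 + 140 + 315 = 470.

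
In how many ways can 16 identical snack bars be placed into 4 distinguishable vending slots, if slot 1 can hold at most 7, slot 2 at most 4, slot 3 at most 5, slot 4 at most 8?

134

Ignoring the caps, the number of non-negative solutions to x_1+…+x_4 = 16 is C(19,3) = 969.
Subtract solutions that violate a single cap (substitute x_i' = x_i − (cap_i+1)): x_1 ≥ 8 gives C(11,3) = 165; x_2 ≥ 5 gives C(14,3) = 364; x_3 ≥ 6 gives C(13,3) = 286; x_4 ≥ 9 gives C(10,3) = 120. Together 935.
Add back pairs where two caps are both exceeded: 20 + 10 + 0 + 56 + 10 + 4 = 100.
By inclusion–exclusion the count is 969 − 935 + 100 = 134.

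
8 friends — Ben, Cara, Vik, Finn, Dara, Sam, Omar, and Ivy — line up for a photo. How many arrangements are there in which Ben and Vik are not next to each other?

Of the 8! = 40320 arrangements, those with Ben and Vik adjacent number 2 × 7! = 10080 (treat the pair as a block with 2 internal orders).
Complementary counting: 40320 − 10080 = 30240.

30240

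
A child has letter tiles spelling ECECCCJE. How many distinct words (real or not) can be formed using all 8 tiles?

ECECCCJE has 8 letters with C appearing 4 times and E appearing 3 times.
Dividing 8! = 40320 by 4!·3! = 144 for the repeated letters gives 280.

280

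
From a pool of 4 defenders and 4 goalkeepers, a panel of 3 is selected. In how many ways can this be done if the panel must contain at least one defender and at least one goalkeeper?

Total 3-person selections from all 8: C(8,3) = 56.
Subtract selections that omit an entire group: no defenders → C(4,3) = 4; no goalkeepers → C(4,3) = 4.
Both groups omitted at once is impossible, so 56 − 8 = 48.

48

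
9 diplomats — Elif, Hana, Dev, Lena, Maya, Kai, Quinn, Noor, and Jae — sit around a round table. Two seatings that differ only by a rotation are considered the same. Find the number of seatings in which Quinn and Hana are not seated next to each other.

30240

Without the restriction there are (8)! = 40320 seatings.
Those with Quinn next to Hana: fuse the pair into one unit and seat 8 units around a circle — 2·(7)! = 10080.
Subtracting, 40320 − 10080 = 30240.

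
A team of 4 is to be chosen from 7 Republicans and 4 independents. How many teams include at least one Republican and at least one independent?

294

Total 4-person selections from all 11: C(11,4) = 330.
Subtract selections that omit an entire group: no Republicans → C(4,4) = 1; no independents → C(7,4) = 35.
Both groups omitted at once is impossible, so 330 − 36 = 294.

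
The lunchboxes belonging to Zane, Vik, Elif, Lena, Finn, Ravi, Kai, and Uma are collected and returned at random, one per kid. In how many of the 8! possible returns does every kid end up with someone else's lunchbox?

Count assignments avoiding every fixed point. For any j of the 8 kids fixed to their own lunchbox, the other 8−j can be arranged in (8−j)! ways.
By inclusion–exclusion this is Σ_{j=0}^{8} (−1)^j C(8,j)·(8−j)!.
Computing: 40320 − 40320 + 20160 − 6720 + 1680 − 336 + 56 − 8 + 1 = 14833.

14833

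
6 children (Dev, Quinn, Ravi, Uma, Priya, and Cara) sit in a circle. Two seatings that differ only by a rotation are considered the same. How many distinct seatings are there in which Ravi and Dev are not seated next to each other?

Without the restriction there are (5)! = 120 seatings.
Seatings with Ravi beside Dev: treat them as a block with 2 internal orders, giving 2 × (4)! = 48.
Subtracting, 120 − 48 = 72.

72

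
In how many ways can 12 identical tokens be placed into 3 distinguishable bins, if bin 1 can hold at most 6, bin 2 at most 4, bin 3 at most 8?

By stars and bars, unrestricted non-negative solutions to x_1+…+x_3 = 12 number C(12+2,2) = 91.
Subtract solutions that violate a single cap (substitute x_i' = x_i − (cap_i+1)): x_1 ≥ 7 gives C(7,2) = 21; x_2 ≥ 5 gives C(9,2) = 36; x_3 ≥ 9 gives C(5,2) = 10. Together 67.
Add back pairs where two caps are both exceeded: 1 + 0 + 0 = 1.
By inclusion–exclusion the count is 91 − 67 + 1 = 25.

25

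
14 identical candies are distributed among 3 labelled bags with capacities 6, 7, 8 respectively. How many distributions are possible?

By stars and bars, unrestricted non-negative solutions to x_1+…+x_3 = 14 number C(14+2,2) = 120.
Subtract solutions that violate a single cap (substitute x_i' = x_i − (cap_i+1)): x_1 ≥ 7 gives C(9,2) = 36; x_2 ≥ 8 gives C(8,2) = 28; x_3 ≥ 9 gives C(7,2) = 21. Together 85.
No two caps can be exceeded simultaneously, so the pair terms are all 0.
By inclusion–exclusion the count is 120 − 85 + 0 = 35.

35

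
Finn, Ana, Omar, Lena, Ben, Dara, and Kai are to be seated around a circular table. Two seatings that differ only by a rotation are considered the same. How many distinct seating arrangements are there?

Around a circle, 7 distinct people have 7!/7 = (6)! = 720 rotationally distinct seatings.

720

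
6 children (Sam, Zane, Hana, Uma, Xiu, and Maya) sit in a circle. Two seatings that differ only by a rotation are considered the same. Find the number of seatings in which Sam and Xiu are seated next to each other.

Glue Sam and Xiu into a block (2 internal orders). Seating 5 units around a circle gives (4)! arrangements.
So 2 × (4)! = 2 × 24 = 48.

48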